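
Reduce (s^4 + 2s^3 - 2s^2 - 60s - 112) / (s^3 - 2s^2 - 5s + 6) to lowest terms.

By polynomial division,
  s^4 + 2s^3 - 2s^2 - 60s - 112 = (s + 4)(s^3 - 2s^2 - 5s + 6) + (11s^2 - 46s - 136)
  s^3 - 2s^2 - 5s + 6 = ((1/11)s + 24/121)(11s^2 - 46s - 136) + ((1995/121)s + 3990/121)
  11s^2 - 46s - 136 = ((1331/1995)s - 8228/1995)((1995/121)s + 3990/121) + (0)
Last nonzero remainder: (1995/121)s + 3990/121. Dividing through by 1995/121 gives the monic gcd s + 2.
Cancel s + 2 from numerator and denominator to get the reduced form.

(s^3 - 2s - 56)/(s^2 - 4s + 3)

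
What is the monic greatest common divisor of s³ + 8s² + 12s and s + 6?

s + 6

Apply the Euclidean algorithm:
  s³ + 8s² + 12s = (s² + 2s)(s + 6) + (0)
The last nonzero remainder s + 6 is already monic.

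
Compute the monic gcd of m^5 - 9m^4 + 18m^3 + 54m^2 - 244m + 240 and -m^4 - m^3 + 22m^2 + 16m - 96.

m^3 - 3m^2 - 10m + 24

Repeated division with remainder:
  m^5 - 9m^4 + 18m^3 + 54m^2 - 244m + 240 = (-m + 10)(-m^4 - m^3 + 22m^2 + 16m - 96) + (50m^3 - 150m^2 - 500m + 1200)
  -m^4 - m^3 + 22m^2 + 16m - 96 = (-(1/50)m - 2/25)(50m^3 - 150m^2 - 500m + 1200) + (0)
Last nonzero remainder: 50m^3 - 150m^2 - 500m + 1200. Dividing through by 50 gives the monic gcd m^3 - 3m^2 - 10m + 24.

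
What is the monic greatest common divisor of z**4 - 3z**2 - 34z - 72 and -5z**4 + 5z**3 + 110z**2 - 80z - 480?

By polynomial division,
  z**4 - 3z**2 - 34z - 72 = (-1/5)(-5z**4 + 5z**3 + 110z**2 - 80z - 480) + (z**3 + 19z**2 - 50z - 168)
  -5z**4 + 5z**3 + 110z**2 - 80z - 480 = (-5z + 100)(z**3 + 19z**2 - 50z - 168) + (-2040z**2 + 4080z + 16320)
  z**3 + 19z**2 - 50z - 168 = (-(1/2040)z - 7/680)(-2040z**2 + 4080z + 16320) + (0)
Last nonzero remainder: -2040z**2 + 4080z + 16320. Dividing through by -2040 gives the monic gcd z**2 - 2z - 8.

z**2 - 2z - 8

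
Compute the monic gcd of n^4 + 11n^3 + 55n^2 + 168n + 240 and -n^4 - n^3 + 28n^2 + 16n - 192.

By polynomial division,
  n^4 + 11n^3 + 55n^2 + 168n + 240 = (-1)(-n^4 - n^3 + 28n^2 + 16n - 192) + (10n^3 + 83n^2 + 184n + 48)
  -n^4 - n^3 + 28n^2 + 16n - 192 = (-(1/10)n + 73/100)(10n^3 + 83n^2 + 184n + 48) + (-(1419/100)n^2 - (2838/25)n - 5676/25)
  10n^3 + 83n^2 + 184n + 48 = (-(1000/1419)n - 100/473)(-(1419/100)n^2 - (2838/25)n - 5676/25) + (0)
Last nonzero remainder: -(1419/100)n^2 - (2838/25)n - 5676/25. Dividing through by -1419/100 gives the monic gcd n^2 + 8n + 16.

n^2 + 8n + 16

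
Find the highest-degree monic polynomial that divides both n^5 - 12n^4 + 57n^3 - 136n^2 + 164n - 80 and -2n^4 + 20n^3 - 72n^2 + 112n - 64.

n^3 - 8n^2 + 20n - 16

By polynomial division,
  n^5 - 12n^4 + 57n^3 - 136n^2 + 164n - 80 = (-(1/2)n + 1)(-2n^4 + 20n^3 - 72n^2 + 112n - 64) + (n^3 - 8n^2 + 20n - 16)
  -2n^4 + 20n^3 - 72n^2 + 112n - 64 = (-2n + 4)(n^3 - 8n^2 + 20n - 16) + (0)
The last nonzero remainder n^3 - 8n^2 + 20n - 16 is already monic.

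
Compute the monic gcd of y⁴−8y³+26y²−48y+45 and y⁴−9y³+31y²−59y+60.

y³−5y²+11y−15

Repeated division with remainder:
  y⁴−8y³+26y²−48y+45 = (y⁴−9y³+31y²−59y+60) + (y³−5y²+11y−15)
  y⁴−9y³+31y²−59y+60 = (y−4)(y³−5y²+11y−15) + (0)
The last nonzero remainder y³−5y²+11y−15 is already monic.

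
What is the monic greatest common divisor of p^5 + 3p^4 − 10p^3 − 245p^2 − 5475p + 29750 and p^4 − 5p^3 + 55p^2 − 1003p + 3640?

p^2 − 12p + 35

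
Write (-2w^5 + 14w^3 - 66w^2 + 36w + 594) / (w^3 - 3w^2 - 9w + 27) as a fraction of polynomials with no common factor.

(-2w^3 - 4w - 66)/(w - 3)

Apply the Euclidean algorithm:
  -2w^5 + 14w^3 - 66w^2 + 36w + 594 = (-2w^2 - 6w - 22)(w^3 - 3w^2 - 9w + 27) + (-132w^2 + 1188)
  w^3 - 3w^2 - 9w + 27 = (-(1/132)w + 1/44)(-132w^2 + 1188) + (0)
Last nonzero remainder: -132w^2 + 1188. Dividing through by -132 gives the monic gcd w^2 - 9.
Cancel w^2 - 9 from numerator and denominator to get the reduced form.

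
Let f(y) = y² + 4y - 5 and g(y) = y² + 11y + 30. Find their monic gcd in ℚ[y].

y + 5

Repeated division with remainder:
  y² + 4y - 5 = (y² + 11y + 30) + (-7y - 35)
  y² + 11y + 30 = (-(1/7)y - 6/7)(-7y - 35) + (0)
Last nonzero remainder: -7y - 35. Dividing through by -7 gives the monic gcd y + 5.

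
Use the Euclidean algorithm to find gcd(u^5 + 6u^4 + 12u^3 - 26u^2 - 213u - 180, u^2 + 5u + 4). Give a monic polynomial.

u^2 + 5u + 4

Euclidean algorithm in ℚ[u]:
  u^5 + 6u^4 + 12u^3 - 26u^2 - 213u - 180 = (u^3 + u^2 + 3u - 45)(u^2 + 5u + 4) + (0)
The last nonzero remainder u^2 + 5u + 4 is already monic.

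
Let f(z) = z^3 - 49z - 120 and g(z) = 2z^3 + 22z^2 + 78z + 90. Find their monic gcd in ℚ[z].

Repeated division with remainder:
  z^3 - 49z - 120 = (1/2)(2z^3 + 22z^2 + 78z + 90) + (-11z^2 - 88z - 165)
  2z^3 + 22z^2 + 78z + 90 = (-(2/11)z - 6/11)(-11z^2 - 88z - 165) + (0)
Last nonzero remainder: -11z^2 - 88z - 165. Dividing through by -11 gives the monic gcd z^2 + 8z + 15.

z^2 + 8z + 15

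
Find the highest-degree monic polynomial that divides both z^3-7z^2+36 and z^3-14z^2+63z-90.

z^2-9z+18

Apply the Euclidean algorithm:
  z^3-7z^2+36 = (z^3-14z^2+63z-90) + (7z^2-63z+126)
  z^3-14z^2+63z-90 = ((1/7)z-5/7)(7z^2-63z+126) + (0)
Last nonzero remainder: 7z^2-63z+126. Dividing through by 7 gives the monic gcd z^2-9z+18.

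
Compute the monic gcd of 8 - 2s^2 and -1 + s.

1

By polynomial division,
  -2s^2 + 8 = (-2s - 2)(s - 1) + (6)
  s - 1 = ((1/6)s - 1/6)(6) + (0)
The last nonzero remainder is the constant 6, so the polynomials are coprime and gcd = 1.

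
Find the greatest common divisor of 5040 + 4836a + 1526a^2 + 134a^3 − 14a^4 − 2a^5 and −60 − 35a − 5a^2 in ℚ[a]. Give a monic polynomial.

12 + 7a + a^2

Apply the Euclidean algorithm:
  −2a^5 − 14a^4 + 134a^3 + 1526a^2 + 4836a + 5040 = ((2/5)a^3 − (158/5)a − 84)(−5a^2 − 35a − 60) + (0)
Last nonzero remainder: −5a^2 − 35a − 60. Dividing through by −5 gives the monic gcd a^2 + 7a + 12.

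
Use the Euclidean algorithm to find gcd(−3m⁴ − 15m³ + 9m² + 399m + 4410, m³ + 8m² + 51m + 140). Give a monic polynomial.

By polynomial division,
  −3m⁴ − 15m³ + 9m² + 399m + 4410 = (−3m + 9)(m³ + 8m² + 51m + 140) + (90m² + 360m + 3150)
  m³ + 8m² + 51m + 140 = ((1/90)m + 2/45)(90m² + 360m + 3150) + (0)
Last nonzero remainder: 90m² + 360m + 3150. Dividing through by 90 gives the monic gcd m² + 4m + 35.

m² + 4m + 35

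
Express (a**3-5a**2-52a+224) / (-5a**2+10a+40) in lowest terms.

Apply the Euclidean algorithm:
  a**3-5a**2-52a+224 = (-(1/5)a+3/5)(-5a**2+10a+40) + (-50a+200)
  -5a**2+10a+40 = ((1/10)a+1/5)(-50a+200) + (0)
Last nonzero remainder: -50a+200. Dividing through by -50 gives the monic gcd a-4.
Cancel a-4 from numerator and denominator to get the reduced form.

(-a**2+a+56)/(5a+10)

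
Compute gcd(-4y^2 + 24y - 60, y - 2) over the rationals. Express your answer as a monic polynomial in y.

1

Repeated division with remainder:
  -4y^2 + 24y - 60 = (-4y + 16)(y - 2) + (-28)
  y - 2 = (-(1/28)y + 1/14)(-28) + (0)
The last nonzero remainder is the constant -28, so the polynomials are coprime and gcd = 1.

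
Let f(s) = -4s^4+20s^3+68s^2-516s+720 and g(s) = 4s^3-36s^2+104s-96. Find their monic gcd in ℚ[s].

Apply the Euclidean algorithm:
  -4s^4+20s^3+68s^2-516s+720 = (-s-4)(4s^3-36s^2+104s-96) + (28s^2-196s+336)
  4s^3-36s^2+104s-96 = ((1/7)s-2/7)(28s^2-196s+336) + (0)
Last nonzero remainder: 28s^2-196s+336. Dividing through by 28 gives the monic gcd s^2-7s+12.

s^2-7s+12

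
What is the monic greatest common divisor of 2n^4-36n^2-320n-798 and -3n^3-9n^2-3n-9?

n+3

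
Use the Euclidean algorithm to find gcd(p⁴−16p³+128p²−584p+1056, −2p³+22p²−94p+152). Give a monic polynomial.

Apply the Euclidean algorithm:
  p⁴−16p³+128p²−584p+1056 = (−(1/2)p+5/2)(−2p³+22p²−94p+152) + (26p²−273p+676)
  −2p³+22p²−94p+152 = (−(1/13)p+1/26)(26p²−273p+676) + (−(63/2)p+126)
  26p²−273p+676 = (−(52/63)p+338/63)(−(63/2)p+126) + (0)
Last nonzero remainder: −(63/2)p+126. Dividing through by −63/2 gives the monic gcd p−4.

p−4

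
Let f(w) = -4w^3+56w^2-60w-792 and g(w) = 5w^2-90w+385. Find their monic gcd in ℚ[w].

w-11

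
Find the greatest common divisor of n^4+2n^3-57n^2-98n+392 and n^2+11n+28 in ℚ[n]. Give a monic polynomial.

By polynomial division,
  n^4+2n^3-57n^2-98n+392 = (n^2-9n+14)(n^2+11n+28) + (0)
The last nonzero remainder n^2+11n+28 is already monic.

n^2+11n+28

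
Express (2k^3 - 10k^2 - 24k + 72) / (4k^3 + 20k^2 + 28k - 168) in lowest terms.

Apply the Euclidean algorithm:
  2k^3 - 10k^2 - 24k + 72 = (1/2)(4k^3 + 20k^2 + 28k - 168) + (-20k^2 - 38k + 156)
  4k^3 + 20k^2 + 28k - 168 = (-(1/5)k - 31/50)(-20k^2 - 38k + 156) + ((891/25)k - 1782/25)
  -20k^2 - 38k + 156 = (-(500/891)k - 650/297)((891/25)k - 1782/25) + (0)
Last nonzero remainder: (891/25)k - 1782/25. Dividing through by 891/25 gives the monic gcd k - 2.
Cancel k - 2 from numerator and denominator to get the reduced form.

(k^2 - 3k - 18)/(2k^2 + 14k + 42)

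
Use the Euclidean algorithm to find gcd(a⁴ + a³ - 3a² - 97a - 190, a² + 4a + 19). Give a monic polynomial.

a² + 4a + 19

Apply the Euclidean algorithm:
  a⁴ + a³ - 3a² - 97a - 190 = (a² - 3a - 10)(a² + 4a + 19) + (0)
The last nonzero remainder a² + 4a + 19 is already monic.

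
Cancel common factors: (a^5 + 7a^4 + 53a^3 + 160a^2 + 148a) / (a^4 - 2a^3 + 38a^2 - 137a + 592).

Euclidean algorithm in ℚ[a]:
  a^5 + 7a^4 + 53a^3 + 160a^2 + 148a = (a + 9)(a^4 - 2a^3 + 38a^2 - 137a + 592) + (33a^3 - 45a^2 + 789a - 5328)
  a^4 - 2a^3 + 38a^2 - 137a + 592 = ((1/33)a - 7/363)(33a^3 - 45a^2 + 789a - 5328) + ((1600/121)a^2 + (4800/121)a + 59200/121)
  33a^3 - 45a^2 + 789a - 5328 = ((3993/1600)a - 1089/100)((1600/121)a^2 + (4800/121)a + 59200/121) + (0)
Last nonzero remainder: (1600/121)a^2 + (4800/121)a + 59200/121. Dividing through by 1600/121 gives the monic gcd a^2 + 3a + 37.
Cancel a^2 + 3a + 37 from numerator and denominator to get the reduced form.

(a^3 + 4a^2 + 4a)/(a^2 - 5a + 16)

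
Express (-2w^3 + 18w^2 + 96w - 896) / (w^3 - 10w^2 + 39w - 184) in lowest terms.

(-2w^2 + 2w + 112)/(w^2 - 2w + 23)

Repeated division with remainder:
  -2w^3 + 18w^2 + 96w - 896 = (-2)(w^3 - 10w^2 + 39w - 184) + (-2w^2 + 174w - 1264)
  w^3 - 10w^2 + 39w - 184 = (-(1/2)w - 77/2)(-2w^2 + 174w - 1264) + (6106w - 48848)
  -2w^2 + 174w - 1264 = (-(1/3053)w + 79/3053)(6106w - 48848) + (0)
Last nonzero remainder: 6106w - 48848. Dividing through by 6106 gives the monic gcd w - 8.
Cancel w - 8 from numerator and denominator to get the reduced form.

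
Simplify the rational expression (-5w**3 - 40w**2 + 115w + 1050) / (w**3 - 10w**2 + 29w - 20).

Repeated division with remainder:
  -5w**3 - 40w**2 + 115w + 1050 = (-5)(w**3 - 10w**2 + 29w - 20) + (-90w**2 + 260w + 950)
  w**3 - 10w**2 + 29w - 20 = (-(1/90)w + 32/405)(-90w**2 + 260w + 950) + ((1540/81)w - 7700/81)
  -90w**2 + 260w + 950 = (-(729/154)w - 1539/154)((1540/81)w - 7700/81) + (0)
Last nonzero remainder: (1540/81)w - 7700/81. Dividing through by 1540/81 gives the monic gcd w - 5.
Cancel w - 5 from numerator and denominator to get the reduced form.

(-5w**2 - 65w - 210)/(w**2 - 5w + 4)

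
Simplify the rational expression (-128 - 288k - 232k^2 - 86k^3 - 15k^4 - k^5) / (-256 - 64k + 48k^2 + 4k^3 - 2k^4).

(16 + 24k + 9k^2 + k^3)/(32 - 16k + 2k^2)

Apply the Euclidean algorithm:
  -k^5 - 15k^4 - 86k^3 - 232k^2 - 288k - 128 = ((1/2)k + 17/2)(-2k^4 + 4k^3 + 48k^2 - 64k - 256) + (-144k^3 - 608k^2 + 384k + 2048)
  -2k^4 + 4k^3 + 48k^2 - 64k - 256 = ((1/72)k - 7/81)(-144k^3 - 608k^2 + 384k + 2048) + (-(800/81)k^2 - (1600/27)k - 6400/81)
  -144k^3 - 608k^2 + 384k + 2048 = ((729/50)k - 648/25)(-(800/81)k^2 - (1600/27)k - 6400/81) + (0)
Last nonzero remainder: -(800/81)k^2 - (1600/27)k - 6400/81. Dividing through by -800/81 gives the monic gcd k^2 + 6k + 8.
Cancel k^2 + 6k + 8 from numerator and denominator to get the reduced form.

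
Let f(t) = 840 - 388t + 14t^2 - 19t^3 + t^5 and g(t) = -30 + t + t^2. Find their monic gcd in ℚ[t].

-30 + t + t^2

Euclidean algorithm in ℚ[t]:
  t^5 - 19t^3 + 14t^2 - 388t + 840 = (t^3 - t^2 + 12t - 28)(t^2 + t - 30) + (0)
The last nonzero remainder t^2 + t - 30 is already monic.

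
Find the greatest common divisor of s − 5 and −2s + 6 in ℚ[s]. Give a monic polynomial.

1

Repeated division with remainder:
  s − 5 = (−1/2)(−2s + 6) + (−2)
  −2s + 6 = (s − 3)(−2) + (0)
The last nonzero remainder is the constant −2, so the polynomials are coprime and gcd = 1.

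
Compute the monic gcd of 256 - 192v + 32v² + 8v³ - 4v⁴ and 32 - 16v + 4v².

8 - 4v + v²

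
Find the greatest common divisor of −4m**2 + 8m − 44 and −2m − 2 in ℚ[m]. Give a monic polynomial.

1

By polynomial division,
  −4m**2 + 8m − 44 = (2m − 6)(−2m − 2) + (−56)
  −2m − 2 = ((1/28)m + 1/28)(−56) + (0)
The last nonzero remainder is the constant −56, so the polynomials are coprime and gcd = 1.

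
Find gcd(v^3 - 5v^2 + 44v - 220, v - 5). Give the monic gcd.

v - 5

Apply the Euclidean algorithm:
  v^3 - 5v^2 + 44v - 220 = (v^2 + 44)(v - 5) + (0)
The last nonzero remainder v - 5 is already monic.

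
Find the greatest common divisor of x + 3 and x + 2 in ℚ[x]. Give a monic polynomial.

1

Apply the Euclidean algorithm:
  x + 3 = (x + 2) + (1)
  x + 2 = (x + 2)(1) + (0)
The last nonzero remainder is the constant 1, so the polynomials are coprime and gcd = 1.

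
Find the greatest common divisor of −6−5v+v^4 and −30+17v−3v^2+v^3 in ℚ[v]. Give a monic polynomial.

−2+v

Repeated division with remainder:
  v^4−5v−6 = (v+3)(v^3−3v^2+17v−30) + (−8v^2−26v+84)
  v^3−3v^2+17v−30 = (−(1/8)v+25/32)(−8v^2−26v+84) + ((765/16)v−765/8)
  −8v^2−26v+84 = (−(128/765)v−224/255)((765/16)v−765/8) + (0)
Last nonzero remainder: (765/16)v−765/8. Dividing through by 765/16 gives the monic gcd v−2.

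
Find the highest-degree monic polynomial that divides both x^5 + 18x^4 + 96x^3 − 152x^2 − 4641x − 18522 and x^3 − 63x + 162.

Apply the Euclidean algorithm:
  x^5 + 18x^4 + 96x^3 − 152x^2 − 4641x − 18522 = (x^2 + 18x + 159)(x^3 − 63x + 162) + (820x^2 + 2460x − 44280)
  x^3 − 63x + 162 = ((1/820)x − 3/820)(820x^2 + 2460x − 44280) + (0)
Last nonzero remainder: 820x^2 + 2460x − 44280. Dividing through by 820 gives the monic gcd x^2 + 3x − 54.

x^2 + 3x − 54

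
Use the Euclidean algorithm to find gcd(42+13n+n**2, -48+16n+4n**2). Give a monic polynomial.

6+n

Repeated division with remainder:
  n**2+13n+42 = (1/4)(4n**2+16n-48) + (9n+54)
  4n**2+16n-48 = ((4/9)n-8/9)(9n+54) + (0)
Last nonzero remainder: 9n+54. Dividing through by 9 gives the monic gcd n+6.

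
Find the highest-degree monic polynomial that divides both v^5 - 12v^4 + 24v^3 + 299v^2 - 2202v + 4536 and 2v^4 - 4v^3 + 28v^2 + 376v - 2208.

Repeated division with remainder:
  v^5 - 12v^4 + 24v^3 + 299v^2 - 2202v + 4536 = ((1/2)v - 5)(2v^4 - 4v^3 + 28v^2 + 376v - 2208) + (-10v^3 + 251v^2 + 782v - 6504)
  2v^4 - 4v^3 + 28v^2 + 376v - 2208 = (-(1/5)v - 231/50)(-10v^3 + 251v^2 + 782v - 6504) + ((67201/50)v^2 + (67201/25)v - 806412/25)
  -10v^3 + 251v^2 + 782v - 6504 = (-(500/67201)v + 13550/67201)((67201/50)v^2 + (67201/25)v - 806412/25) + (0)
Last nonzero remainder: (67201/50)v^2 + (67201/25)v - 806412/25. Dividing through by 67201/50 gives the monic gcd v^2 + 2v - 24.

v^2 + 2v - 24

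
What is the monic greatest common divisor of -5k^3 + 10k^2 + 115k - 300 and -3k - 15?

k + 5

Euclidean algorithm in ℚ[k]:
  -5k^3 + 10k^2 + 115k - 300 = ((5/3)k^2 - (35/3)k + 20)(-3k - 15) + (0)
Last nonzero remainder: -3k - 15. Dividing through by -3 gives the monic gcd k + 5.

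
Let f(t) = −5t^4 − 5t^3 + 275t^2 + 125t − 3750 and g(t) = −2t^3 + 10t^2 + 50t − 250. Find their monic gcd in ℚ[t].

Apply the Euclidean algorithm:
  −5t^4 − 5t^3 + 275t^2 + 125t − 3750 = ((5/2)t + 15)(−2t^3 + 10t^2 + 50t − 250) + (0)
Last nonzero remainder: −2t^3 + 10t^2 + 50t − 250. Dividing through by −2 gives the monic gcd t^3 − 5t^2 − 25t + 125.

t^3 − 5t^2 − 25t + 125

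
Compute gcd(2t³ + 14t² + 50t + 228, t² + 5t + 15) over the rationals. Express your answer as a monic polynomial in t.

By polynomial division,
  2t³ + 14t² + 50t + 228 = (2t + 4)(t² + 5t + 15) + (168)
  t² + 5t + 15 = ((1/168)t² + (5/168)t + 5/56)(168) + (0)
The last nonzero remainder is the constant 168, so the polynomials are coprime and gcd = 1.

1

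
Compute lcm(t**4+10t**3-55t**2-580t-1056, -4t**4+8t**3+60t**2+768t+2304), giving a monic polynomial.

t**6+13t**5-t**4-505t**3-4116t**2-17088t-25344

Repeated division with remainder:
  t**4+10t**3-55t**2-580t-1056 = (-1/4)(-4t**4+8t**3+60t**2+768t+2304) + (12t**3-40t**2-388t-480)
  -4t**4+8t**3+60t**2+768t+2304 = (-(1/3)t-4/9)(12t**3-40t**2-388t-480) + (-(784/9)t**2+(3920/9)t+6272/3)
  12t**3-40t**2-388t-480 = (-(27/196)t-45/196)(-(784/9)t**2+(3920/9)t+6272/3) + (0)
Last nonzero remainder: -(784/9)t**2+(3920/9)t+6272/3. Dividing through by -784/9 gives the monic gcd t**2-5t-24.
Then lcm(f, g) = f·g / gcd(f, g); expanding and making the result monic gives the answer.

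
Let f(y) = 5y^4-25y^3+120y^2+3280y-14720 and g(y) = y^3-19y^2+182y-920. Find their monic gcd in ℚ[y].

By polynomial division,
  5y^4-25y^3+120y^2+3280y-14720 = (5y+70)(y^3-19y^2+182y-920) + (540y^2-4860y+49680)
  y^3-19y^2+182y-920 = ((1/540)y-1/54)(540y^2-4860y+49680) + (0)
Last nonzero remainder: 540y^2-4860y+49680. Dividing through by 540 gives the monic gcd y^2-9y+92.

y^2-9y+92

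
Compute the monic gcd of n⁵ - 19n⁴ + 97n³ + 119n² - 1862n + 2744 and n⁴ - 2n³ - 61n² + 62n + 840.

n² - 3n - 28

Repeated division with remainder:
  n⁵ - 19n⁴ + 97n³ + 119n² - 1862n + 2744 = (n - 17)(n⁴ - 2n³ - 61n² + 62n + 840) + (124n³ - 980n² - 1648n + 17024)
  n⁴ - 2n³ - 61n² + 62n + 840 = ((1/124)n + 183/3844)(124n³ - 980n² - 1648n + 17024) + (-(1014/961)n² + (3042/961)n + 28392/961)
  124n³ - 980n² - 1648n + 17024 = (-(59582/507)n + 292144/507)(-(1014/961)n² + (3042/961)n + 28392/961) + (0)
Last nonzero remainder: -(1014/961)n² + (3042/961)n + 28392/961. Dividing through by -1014/961 gives the monic gcd n² - 3n - 28.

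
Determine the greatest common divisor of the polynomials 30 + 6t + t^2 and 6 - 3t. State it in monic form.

By polynomial division,
  t^2 + 6t + 30 = (-(1/3)t - 8/3)(-3t + 6) + (46)
  -3t + 6 = (-(3/46)t + 3/23)(46) + (0)
The last nonzero remainder is the constant 46, so the polynomials are coprime and gcd = 1.

1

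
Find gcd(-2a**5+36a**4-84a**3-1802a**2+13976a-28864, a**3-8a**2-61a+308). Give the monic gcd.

By polynomial division,
  -2a**5+36a**4-84a**3-1802a**2+13976a-28864 = (-2a**2+20a-46)(a**3-8a**2-61a+308) + (-334a**2+5010a-14696)
  a**3-8a**2-61a+308 = (-(1/334)a-7/334)(-334a**2+5010a-14696) + (0)
Last nonzero remainder: -334a**2+5010a-14696. Dividing through by -334 gives the monic gcd a**2-15a+44.

a**2-15a+44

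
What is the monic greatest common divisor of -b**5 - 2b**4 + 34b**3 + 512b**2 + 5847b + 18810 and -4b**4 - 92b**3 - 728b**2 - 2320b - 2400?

b**2 + 11b + 30

Euclidean algorithm in ℚ[b]:
  -b**5 - 2b**4 + 34b**3 + 512b**2 + 5847b + 18810 = ((1/4)b - 21/4)(-4b**4 - 92b**3 - 728b**2 - 2320b - 2400) + (-267b**3 - 2730b**2 - 5733b + 6210)
  -4b**4 - 92b**3 - 728b**2 - 2320b - 2400 = ((4/267)b + 1516/7921)(-267b**3 - 2730b**2 - 5733b + 6210) + (-(947492/7921)b**2 - (10422412/7921)b - 28424760/7921)
  -267b**3 - 2730b**2 - 5733b + 6210 = ((2114907/947492)b - 1639647/947492)(-(947492/7921)b**2 - (10422412/7921)b - 28424760/7921) + (0)
Last nonzero remainder: -(947492/7921)b**2 - (10422412/7921)b - 28424760/7921. Dividing through by -947492/7921 gives the monic gcd b**2 + 11b + 30.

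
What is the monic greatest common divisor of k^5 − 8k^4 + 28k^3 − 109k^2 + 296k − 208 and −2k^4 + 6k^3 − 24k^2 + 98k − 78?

k^3 + 12k − 13

Repeated division with remainder:
  k^5 − 8k^4 + 28k^3 − 109k^2 + 296k − 208 = (−(1/2)k + 5/2)(−2k^4 + 6k^3 − 24k^2 + 98k − 78) + (k^3 + 12k − 13)
  −2k^4 + 6k^3 − 24k^2 + 98k − 78 = (−2k + 6)(k^3 + 12k − 13) + (0)
The last nonzero remainder k^3 + 12k − 13 is already monic.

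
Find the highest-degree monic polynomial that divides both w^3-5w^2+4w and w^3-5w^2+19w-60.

w-4

Repeated division with remainder:
  w^3-5w^2+4w = (w^3-5w^2+19w-60) + (-15w+60)
  w^3-5w^2+19w-60 = (-(1/15)w^2+(1/15)w-1)(-15w+60) + (0)
Last nonzero remainder: -15w+60. Dividing through by -15 gives the monic gcd w-4.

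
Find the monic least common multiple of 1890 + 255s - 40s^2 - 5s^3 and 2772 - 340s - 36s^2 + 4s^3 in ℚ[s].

Apply the Euclidean algorithm:
  -5s^3 - 40s^2 + 255s + 1890 = (-5/4)(4s^3 - 36s^2 - 340s + 2772) + (-85s^2 - 170s + 5355)
  4s^3 - 36s^2 - 340s + 2772 = (-(4/85)s + 44/85)(-85s^2 - 170s + 5355) + (0)
Last nonzero remainder: -85s^2 - 170s + 5355. Dividing through by -85 gives the monic gcd s^2 + 2s - 63.
Then lcm(f, g) = f·g / gcd(f, g); expanding and making the result monic gives the answer.

4158 + 183s - 139s^2 - 3s^3 + s^4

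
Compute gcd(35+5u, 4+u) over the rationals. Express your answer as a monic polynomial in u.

1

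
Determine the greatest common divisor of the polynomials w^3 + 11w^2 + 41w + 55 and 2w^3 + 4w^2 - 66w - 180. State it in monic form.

w + 5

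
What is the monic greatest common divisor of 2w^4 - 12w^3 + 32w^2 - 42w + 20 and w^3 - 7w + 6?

Repeated division with remainder:
  2w^4 - 12w^3 + 32w^2 - 42w + 20 = (2w - 12)(w^3 - 7w + 6) + (46w^2 - 138w + 92)
  w^3 - 7w + 6 = ((1/46)w + 3/46)(46w^2 - 138w + 92) + (0)
Last nonzero remainder: 46w^2 - 138w + 92. Dividing through by 46 gives the monic gcd w^2 - 3w + 2.

w^2 - 3w + 2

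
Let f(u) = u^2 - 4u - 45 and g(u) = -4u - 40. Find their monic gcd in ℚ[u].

Repeated division with remainder:
  u^2 - 4u - 45 = (-(1/4)u + 7/2)(-4u - 40) + (95)
  -4u - 40 = (-(4/95)u - 8/19)(95) + (0)
The last nonzero remainder is the constant 95, so the polynomials are coprime and gcd = 1.

1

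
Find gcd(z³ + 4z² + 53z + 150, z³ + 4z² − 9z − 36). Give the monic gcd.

Repeated division with remainder:
  z³ + 4z² + 53z + 150 = (z³ + 4z² − 9z − 36) + (62z + 186)
  z³ + 4z² − 9z − 36 = ((1/62)z² + (1/62)z − 6/31)(62z + 186) + (0)
Last nonzero remainder: 62z + 186. Dividing through by 62 gives the monic gcd z + 3.

z + 3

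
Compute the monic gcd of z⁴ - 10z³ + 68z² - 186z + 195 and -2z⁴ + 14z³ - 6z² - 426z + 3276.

By polynomial division,
  z⁴ - 10z³ + 68z² - 186z + 195 = (-1/2)(-2z⁴ + 14z³ - 6z² - 426z + 3276) + (-3z³ + 65z² - 399z + 1833)
  -2z⁴ + 14z³ - 6z² - 426z + 3276 = ((2/3)z + 88/9)(-3z³ + 65z² - 399z + 1833) + (-(3380/9)z² + (6760/3)z - 43940/3)
  -3z³ + 65z² - 399z + 1833 = ((27/3380)z - 423/3380)(-(3380/9)z² + (6760/3)z - 43940/3) + (0)
Last nonzero remainder: -(3380/9)z² + (6760/3)z - 43940/3. Dividing through by -3380/9 gives the monic gcd z² - 6z + 39.

z² - 6z + 39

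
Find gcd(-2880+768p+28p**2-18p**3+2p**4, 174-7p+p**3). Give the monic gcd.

Apply the Euclidean algorithm:
  2p**4-18p**3+28p**2+768p-2880 = (2p-18)(p**3-7p+174) + (42p**2+294p+252)
  p**3-7p+174 = ((1/42)p-1/6)(42p**2+294p+252) + (36p+216)
  42p**2+294p+252 = ((7/6)p+7/6)(36p+216) + (0)
Last nonzero remainder: 36p+216. Dividing through by 36 gives the monic gcd p+6.

6+p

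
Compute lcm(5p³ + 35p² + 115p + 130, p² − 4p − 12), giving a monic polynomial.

Repeated division with remainder:
  5p³ + 35p² + 115p + 130 = (5p + 55)(p² − 4p − 12) + (395p + 790)
  p² − 4p − 12 = ((1/395)p − 6/395)(395p + 790) + (0)
Last nonzero remainder: 395p + 790. Dividing through by 395 gives the monic gcd p + 2.
Then lcm(f, g) = f·g / gcd(f, g); expanding and making the result monic gives the answer.

p⁴ + p³ − 19p² − 112p − 156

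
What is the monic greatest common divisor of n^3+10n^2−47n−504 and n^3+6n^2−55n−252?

n^2+2n−63

Apply the Euclidean algorithm:
  n^3+10n^2−47n−504 = (n^3+6n^2−55n−252) + (4n^2+8n−252)
  n^3+6n^2−55n−252 = ((1/4)n+1)(4n^2+8n−252) + (0)
Last nonzero remainder: 4n^2+8n−252. Dividing through by 4 gives the monic gcd n^2+2n−63.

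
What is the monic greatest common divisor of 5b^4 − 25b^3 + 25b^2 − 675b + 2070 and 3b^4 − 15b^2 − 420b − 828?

b^3 − 2b^2 − b − 138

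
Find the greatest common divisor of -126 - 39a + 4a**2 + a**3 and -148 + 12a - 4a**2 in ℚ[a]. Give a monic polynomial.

By polynomial division,
  a**3 + 4a**2 - 39a - 126 = (-(1/4)a - 7/4)(-4a**2 + 12a - 148) + (-55a - 385)
  -4a**2 + 12a - 148 = ((4/55)a - 8/11)(-55a - 385) + (-428)
  -55a - 385 = ((55/428)a + 385/428)(-428) + (0)
The last nonzero remainder is the constant -428, so the polynomials are coprime and gcd = 1.

1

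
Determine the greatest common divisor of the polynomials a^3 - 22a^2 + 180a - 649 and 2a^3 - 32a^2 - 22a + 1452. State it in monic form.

a - 11

By polynomial division,
  a^3 - 22a^2 + 180a - 649 = (1/2)(2a^3 - 32a^2 - 22a + 1452) + (-6a^2 + 191a - 1375)
  2a^3 - 32a^2 - 22a + 1452 = (-(1/3)a - 95/18)(-6a^2 + 191a - 1375) + ((9499/18)a - 104489/18)
  -6a^2 + 191a - 1375 = (-(108/9499)a + 2250/9499)((9499/18)a - 104489/18) + (0)
Last nonzero remainder: (9499/18)a - 104489/18. Dividing through by 9499/18 gives the monic gcd a - 11.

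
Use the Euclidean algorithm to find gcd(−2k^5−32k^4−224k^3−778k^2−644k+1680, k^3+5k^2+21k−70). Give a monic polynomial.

k^2+7k+35

Repeated division with remainder:
  −2k^5−32k^4−224k^3−778k^2−644k+1680 = (−2k^2−22k−72)(k^3+5k^2+21k−70) + (−96k^2−672k−3360)
  k^3+5k^2+21k−70 = (−(1/96)k+1/48)(−96k^2−672k−3360) + (0)
Last nonzero remainder: −96k^2−672k−3360. Dividing through by −96 gives the monic gcd k^2+7k+35.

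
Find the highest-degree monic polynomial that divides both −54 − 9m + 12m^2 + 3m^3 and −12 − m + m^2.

3 + m

Repeated division with remainder:
  3m^3 + 12m^2 − 9m − 54 = (3m + 15)(m^2 − m − 12) + (42m + 126)
  m^2 − m − 12 = ((1/42)m − 2/21)(42m + 126) + (0)
Last nonzero remainder: 42m + 126. Dividing through by 42 gives the monic gcd m + 3.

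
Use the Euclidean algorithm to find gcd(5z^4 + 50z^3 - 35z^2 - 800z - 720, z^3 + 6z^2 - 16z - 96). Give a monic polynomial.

z^2 - 16

Apply the Euclidean algorithm:
  5z^4 + 50z^3 - 35z^2 - 800z - 720 = (5z + 20)(z^3 + 6z^2 - 16z - 96) + (-75z^2 + 1200)
  z^3 + 6z^2 - 16z - 96 = (-(1/75)z - 2/25)(-75z^2 + 1200) + (0)
Last nonzero remainder: -75z^2 + 1200. Dividing through by -75 gives the monic gcd z^2 - 16.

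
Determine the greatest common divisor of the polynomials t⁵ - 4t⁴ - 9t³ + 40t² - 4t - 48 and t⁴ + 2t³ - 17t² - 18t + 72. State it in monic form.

By polynomial division,
  t⁵ - 4t⁴ - 9t³ + 40t² - 4t - 48 = (t - 6)(t⁴ + 2t³ - 17t² - 18t + 72) + (20t³ - 44t² - 184t + 384)
  t⁴ + 2t³ - 17t² - 18t + 72 = ((1/20)t + 21/100)(20t³ - 44t² - 184t + 384) + ((36/25)t² + (36/25)t - 216/25)
  20t³ - 44t² - 184t + 384 = ((125/9)t - 400/9)((36/25)t² + (36/25)t - 216/25) + (0)
Last nonzero remainder: (36/25)t² + (36/25)t - 216/25. Dividing through by 36/25 gives the monic gcd t² + t - 6.

t² + t - 6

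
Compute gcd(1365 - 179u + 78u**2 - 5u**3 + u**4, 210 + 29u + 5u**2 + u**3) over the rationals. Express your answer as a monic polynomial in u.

Repeated division with remainder:
  u**4 - 5u**3 + 78u**2 - 179u + 1365 = (u - 10)(u**3 + 5u**2 + 29u + 210) + (99u**2 - 99u + 3465)
  u**3 + 5u**2 + 29u + 210 = ((1/99)u + 2/33)(99u**2 - 99u + 3465) + (0)
Last nonzero remainder: 99u**2 - 99u + 3465. Dividing through by 99 gives the monic gcd u**2 - u + 35.

35 - u + u**2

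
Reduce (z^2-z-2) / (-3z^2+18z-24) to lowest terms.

(-z-1)/(3z-12)

Apply the Euclidean algorithm:
  z^2-z-2 = (-1/3)(-3z^2+18z-24) + (5z-10)
  -3z^2+18z-24 = (-(3/5)z+12/5)(5z-10) + (0)
Last nonzero remainder: 5z-10. Dividing through by 5 gives the monic gcd z-2.
Cancel z-2 from numerator and denominator to get the reduced form.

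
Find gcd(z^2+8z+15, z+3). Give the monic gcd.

z+3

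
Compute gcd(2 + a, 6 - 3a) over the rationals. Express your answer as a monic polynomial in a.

1

Apply the Euclidean algorithm:
  a + 2 = (-1/3)(-3a + 6) + (4)
  -3a + 6 = (-(3/4)a + 3/2)(4) + (0)
The last nonzero remainder is the constant 4, so the polynomials are coprime and gcd = 1.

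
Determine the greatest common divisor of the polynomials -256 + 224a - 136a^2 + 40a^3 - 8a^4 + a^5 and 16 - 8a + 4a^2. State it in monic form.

4 - 2a + a^2

Apply the Euclidean algorithm:
  a^5 - 8a^4 + 40a^3 - 136a^2 + 224a - 256 = ((1/4)a^3 - (3/2)a^2 + 6a - 16)(4a^2 - 8a + 16) + (0)
Last nonzero remainder: 4a^2 - 8a + 16. Dividing through by 4 gives the monic gcd a^2 - 2a + 4.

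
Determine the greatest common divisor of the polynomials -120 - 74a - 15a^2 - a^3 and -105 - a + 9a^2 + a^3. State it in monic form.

5 + a

Apply the Euclidean algorithm:
  -a^3 - 15a^2 - 74a - 120 = (-1)(a^3 + 9a^2 - a - 105) + (-6a^2 - 75a - 225)
  a^3 + 9a^2 - a - 105 = (-(1/6)a + 7/12)(-6a^2 - 75a - 225) + ((21/4)a + 105/4)
  -6a^2 - 75a - 225 = (-(8/7)a - 60/7)((21/4)a + 105/4) + (0)
Last nonzero remainder: (21/4)a + 105/4. Dividing through by 21/4 gives the monic gcd a + 5.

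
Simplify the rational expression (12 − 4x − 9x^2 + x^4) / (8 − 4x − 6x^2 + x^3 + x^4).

(−3 + x)/(−2 + x)

Euclidean algorithm in ℚ[x]:
  x^4 − 9x^2 − 4x + 12 = (x^4 + x^3 − 6x^2 − 4x + 8) + (−x^3 − 3x^2 + 4)
  x^4 + x^3 − 6x^2 − 4x + 8 = (−x + 2)(−x^3 − 3x^2 + 4) + (0)
Last nonzero remainder: −x^3 − 3x^2 + 4. Dividing through by −1 gives the monic gcd x^3 + 3x^2 − 4.
Cancel x^3 + 3x^2 − 4 from numerator and denominator to get the reduced form.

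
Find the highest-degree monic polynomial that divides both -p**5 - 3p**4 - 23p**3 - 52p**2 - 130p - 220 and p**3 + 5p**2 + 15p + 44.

Euclidean algorithm in ℚ[p]:
  -p**5 - 3p**4 - 23p**3 - 52p**2 - 130p - 220 = (-p**2 + 2p - 18)(p**3 + 5p**2 + 15p + 44) + (52p**2 + 52p + 572)
  p**3 + 5p**2 + 15p + 44 = ((1/52)p + 1/13)(52p**2 + 52p + 572) + (0)
Last nonzero remainder: 52p**2 + 52p + 572. Dividing through by 52 gives the monic gcd p**2 + p + 11.

p**2 + p + 11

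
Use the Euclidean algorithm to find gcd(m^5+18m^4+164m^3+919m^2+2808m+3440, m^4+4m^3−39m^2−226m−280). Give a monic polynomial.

Repeated division with remainder:
  m^5+18m^4+164m^3+919m^2+2808m+3440 = (m+14)(m^4+4m^3−39m^2−226m−280) + (147m^3+1691m^2+6252m+7360)
  m^4+4m^3−39m^2−226m−280 = ((1/147)m−1103/21609)(147m^3+1691m^2+6252m+7360) + ((103378/21609)m^2+(103378/2401)m+2067560/21609)
  147m^3+1691m^2+6252m+7360 = ((3176523/103378)m+3976056/51689)((103378/21609)m^2+(103378/2401)m+2067560/21609) + (0)
Last nonzero remainder: (103378/21609)m^2+(103378/2401)m+2067560/21609. Dividing through by 103378/21609 gives the monic gcd m^2+9m+20.

m^2+9m+20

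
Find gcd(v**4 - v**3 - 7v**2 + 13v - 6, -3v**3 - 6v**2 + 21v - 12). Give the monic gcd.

Apply the Euclidean algorithm:
  v**4 - v**3 - 7v**2 + 13v - 6 = (-(1/3)v + 1)(-3v**3 - 6v**2 + 21v - 12) + (6v**2 - 12v + 6)
  -3v**3 - 6v**2 + 21v - 12 = (-(1/2)v - 2)(6v**2 - 12v + 6) + (0)
Last nonzero remainder: 6v**2 - 12v + 6. Dividing through by 6 gives the monic gcd v**2 - 2v + 1.

v**2 - 2v + 1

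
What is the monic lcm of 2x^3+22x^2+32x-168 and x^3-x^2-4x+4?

x^5+12x^4+25x^3-90x^2-116x+168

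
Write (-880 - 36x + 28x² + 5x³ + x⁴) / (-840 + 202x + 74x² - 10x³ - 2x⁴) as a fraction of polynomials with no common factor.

(-44 - 4x - x²)/(-42 + 8x + 2x²)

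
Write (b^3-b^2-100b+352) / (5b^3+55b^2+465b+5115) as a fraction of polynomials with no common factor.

(b^2-12b+32)/(5b^2+465)

Euclidean algorithm in ℚ[b]:
  b^3-b^2-100b+352 = (1/5)(5b^3+55b^2+465b+5115) + (-12b^2-193b-671)
  5b^3+55b^2+465b+5115 = (-(5/12)b+305/144)(-12b^2-193b-671) + ((85565/144)b+941215/144)
  -12b^2-193b-671 = (-(1728/85565)b-8784/85565)((85565/144)b+941215/144) + (0)
Last nonzero remainder: (85565/144)b+941215/144. Dividing through by 85565/144 gives the monic gcd b+11.
Cancel b+11 from numerator and denominator to get the reduced form.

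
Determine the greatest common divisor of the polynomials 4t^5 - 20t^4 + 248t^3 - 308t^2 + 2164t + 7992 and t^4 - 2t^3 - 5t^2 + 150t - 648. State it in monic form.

By polynomial division,
  4t^5 - 20t^4 + 248t^3 - 308t^2 + 2164t + 7992 = (4t - 12)(t^4 - 2t^3 - 5t^2 + 150t - 648) + (244t^3 - 968t^2 + 6556t + 216)
  t^4 - 2t^3 - 5t^2 + 150t - 648 = ((1/244)t + 30/3721)(244t^3 - 968t^2 + 6556t + 216) + (-(89544/3721)t^2 + (358176/3721)t - 2417688/3721)
  244t^3 - 968t^2 + 6556t + 216 = (-(226981/22386)t - 3721/11193)(-(89544/3721)t^2 + (358176/3721)t - 2417688/3721) + (0)
Last nonzero remainder: -(89544/3721)t^2 + (358176/3721)t - 2417688/3721. Dividing through by -89544/3721 gives the monic gcd t^2 - 4t + 27.

t^2 - 4t + 27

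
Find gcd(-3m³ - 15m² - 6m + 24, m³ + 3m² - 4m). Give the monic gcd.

m² + 3m - 4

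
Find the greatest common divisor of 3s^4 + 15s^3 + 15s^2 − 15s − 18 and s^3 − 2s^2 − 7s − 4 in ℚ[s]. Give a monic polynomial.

Apply the Euclidean algorithm:
  3s^4 + 15s^3 + 15s^2 − 15s − 18 = (3s + 21)(s^3 − 2s^2 − 7s − 4) + (78s^2 + 144s + 66)
  s^3 − 2s^2 − 7s − 4 = ((1/78)s − 25/507)(78s^2 + 144s + 66) + (−(126/169)s − 126/169)
  78s^2 + 144s + 66 = (−(2197/21)s − 1859/21)(−(126/169)s − 126/169) + (0)
Last nonzero remainder: −(126/169)s − 126/169. Dividing through by −126/169 gives the monic gcd s + 1.

s + 1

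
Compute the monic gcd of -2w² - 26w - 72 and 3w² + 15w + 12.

w + 4

Repeated division with remainder:
  -2w² - 26w - 72 = (-2/3)(3w² + 15w + 12) + (-16w - 64)
  3w² + 15w + 12 = (-(3/16)w - 3/16)(-16w - 64) + (0)
Last nonzero remainder: -16w - 64. Dividing through by -16 gives the monic gcd w + 4.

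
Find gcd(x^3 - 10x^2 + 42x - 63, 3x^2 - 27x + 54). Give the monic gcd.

x - 3

Apply the Euclidean algorithm:
  x^3 - 10x^2 + 42x - 63 = ((1/3)x - 1/3)(3x^2 - 27x + 54) + (15x - 45)
  3x^2 - 27x + 54 = ((1/5)x - 6/5)(15x - 45) + (0)
Last nonzero remainder: 15x - 45. Dividing through by 15 gives the monic gcd x - 3.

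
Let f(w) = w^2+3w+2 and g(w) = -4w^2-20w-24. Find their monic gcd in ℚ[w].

Apply the Euclidean algorithm:
  w^2+3w+2 = (-1/4)(-4w^2-20w-24) + (-2w-4)
  -4w^2-20w-24 = (2w+6)(-2w-4) + (0)
Last nonzero remainder: -2w-4. Dividing through by -2 gives the monic gcd w+2.

w+2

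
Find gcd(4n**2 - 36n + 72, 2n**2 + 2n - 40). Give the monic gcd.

Euclidean algorithm in ℚ[n]:
  4n**2 - 36n + 72 = (2)(2n**2 + 2n - 40) + (-40n + 152)
  2n**2 + 2n - 40 = (-(1/20)n - 6/25)(-40n + 152) + (-88/25)
  -40n + 152 = ((125/11)n - 475/11)(-88/25) + (0)
The last nonzero remainder is the constant -88/25, so the polynomials are coprime and gcd = 1.

1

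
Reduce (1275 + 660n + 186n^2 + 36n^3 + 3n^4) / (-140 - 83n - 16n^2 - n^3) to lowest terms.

(-255 - 81n - 21n^2 - 3n^3)/(28 + 11n + n^2)

Euclidean algorithm in ℚ[n]:
  3n^4 + 36n^3 + 186n^2 + 660n + 1275 = (-3n + 12)(-n^3 - 16n^2 - 83n - 140) + (129n^2 + 1236n + 2955)
  -n^3 - 16n^2 - 83n - 140 = (-(1/129)n - 92/1849)(129n^2 + 1236n + 2955) + ((2600/1849)n + 13000/1849)
  129n^2 + 1236n + 2955 = ((238521/2600)n + 1092759/2600)((2600/1849)n + 13000/1849) + (0)
Last nonzero remainder: (2600/1849)n + 13000/1849. Dividing through by 2600/1849 gives the monic gcd n + 5.
Cancel n + 5 from numerator and denominator to get the reduced form.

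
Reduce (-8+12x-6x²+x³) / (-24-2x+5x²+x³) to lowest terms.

(4-4x+x²)/(12+7x+x²)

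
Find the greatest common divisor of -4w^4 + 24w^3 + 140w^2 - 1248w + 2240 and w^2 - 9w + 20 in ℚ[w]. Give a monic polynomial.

Repeated division with remainder:
  -4w^4 + 24w^3 + 140w^2 - 1248w + 2240 = (-4w^2 - 12w + 112)(w^2 - 9w + 20) + (0)
The last nonzero remainder w^2 - 9w + 20 is already monic.

w^2 - 9w + 20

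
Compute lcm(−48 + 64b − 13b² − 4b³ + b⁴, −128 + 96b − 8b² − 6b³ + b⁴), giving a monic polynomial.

−384 + 800b − 536b² + 110b³ + 19b⁴ − 10b⁵ + b⁶

Euclidean algorithm in ℚ[b]:
  b⁴ − 4b³ − 13b² + 64b − 48 = (b⁴ − 6b³ − 8b² + 96b − 128) + (2b³ − 5b² − 32b + 80)
  b⁴ − 6b³ − 8b² + 96b − 128 = ((1/2)b − 7/4)(2b³ − 5b² − 32b + 80) + (−(3/4)b² + 12)
  2b³ − 5b² − 32b + 80 = (−(8/3)b + 20/3)(−(3/4)b² + 12) + (0)
Last nonzero remainder: −(3/4)b² + 12. Dividing through by −3/4 gives the monic gcd b² − 16.
Then lcm(f, g) = f·g / gcd(f, g); expanding and making the result monic gives the answer.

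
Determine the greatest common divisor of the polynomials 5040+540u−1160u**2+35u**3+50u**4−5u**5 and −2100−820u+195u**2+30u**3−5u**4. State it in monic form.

By polynomial division,
  −5u**5+50u**4+35u**3−1160u**2+540u+5040 = (u−4)(−5u**4+30u**3+195u**2−820u−2100) + (−40u**3+440u**2−640u−3360)
  −5u**4+30u**3+195u**2−820u−2100 = ((1/8)u+5/8)(−40u**3+440u**2−640u−3360) + (0)
Last nonzero remainder: −40u**3+440u**2−640u−3360. Dividing through by −40 gives the monic gcd u**3−11u**2+16u+84.

84+16u−11u**2+u**3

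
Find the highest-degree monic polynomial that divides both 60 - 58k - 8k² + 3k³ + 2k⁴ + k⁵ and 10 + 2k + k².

By polynomial division,
  k⁵ + 2k⁴ + 3k³ - 8k² - 58k + 60 = (k³ - 7k + 6)(k² + 2k + 10) + (0)
The last nonzero remainder k² + 2k + 10 is already monic.

10 + 2k + k²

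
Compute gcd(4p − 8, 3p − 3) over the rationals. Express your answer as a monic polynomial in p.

By polynomial division,
  4p − 8 = (4/3)(3p − 3) + (−4)
  3p − 3 = (−(3/4)p + 3/4)(−4) + (0)
The last nonzero remainder is the constant −4, so the polynomials are coprime and gcd = 1.

1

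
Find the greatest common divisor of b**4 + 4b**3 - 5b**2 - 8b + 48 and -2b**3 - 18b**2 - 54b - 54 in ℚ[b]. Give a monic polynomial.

Repeated division with remainder:
  b**4 + 4b**3 - 5b**2 - 8b + 48 = (-(1/2)b + 5/2)(-2b**3 - 18b**2 - 54b - 54) + (13b**2 + 100b + 183)
  -2b**3 - 18b**2 - 54b - 54 = (-(2/13)b - 34/169)(13b**2 + 100b + 183) + (-(968/169)b - 2904/169)
  13b**2 + 100b + 183 = (-(2197/968)b - 10309/968)(-(968/169)b - 2904/169) + (0)
Last nonzero remainder: -(968/169)b - 2904/169. Dividing through by -968/169 gives the monic gcd b + 3.

b + 3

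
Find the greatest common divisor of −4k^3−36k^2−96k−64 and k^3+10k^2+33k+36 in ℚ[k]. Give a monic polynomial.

Repeated division with remainder:
  −4k^3−36k^2−96k−64 = (−4)(k^3+10k^2+33k+36) + (4k^2+36k+80)
  k^3+10k^2+33k+36 = ((1/4)k+1/4)(4k^2+36k+80) + (4k+16)
  4k^2+36k+80 = (k+5)(4k+16) + (0)
Last nonzero remainder: 4k+16. Dividing through by 4 gives the monic gcd k+4.

k+4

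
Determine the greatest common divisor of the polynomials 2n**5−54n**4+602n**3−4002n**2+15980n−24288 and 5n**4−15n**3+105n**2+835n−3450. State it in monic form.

n**3−8n**2+61n−138

Repeated division with remainder:
  2n**5−54n**4+602n**3−4002n**2+15980n−24288 = ((2/5)n−48/5)(5n**4−15n**3+105n**2+835n−3450) + (416n**3−3328n**2+25376n−57408)
  5n**4−15n**3+105n**2+835n−3450 = ((5/416)n+25/416)(416n**3−3328n**2+25376n−57408) + (0)
Last nonzero remainder: 416n**3−3328n**2+25376n−57408. Dividing through by 416 gives the monic gcd n**3−8n**2+61n−138.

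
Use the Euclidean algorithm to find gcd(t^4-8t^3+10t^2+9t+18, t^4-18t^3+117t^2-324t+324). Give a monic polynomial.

t^2-9t+18

Repeated division with remainder:
  t^4-8t^3+10t^2+9t+18 = (t^4-18t^3+117t^2-324t+324) + (10t^3-107t^2+333t-306)
  t^4-18t^3+117t^2-324t+324 = ((1/10)t-73/100)(10t^3-107t^2+333t-306) + ((559/100)t^2-(5031/100)t+5031/50)
  10t^3-107t^2+333t-306 = ((1000/559)t-1700/559)((559/100)t^2-(5031/100)t+5031/50) + (0)
Last nonzero remainder: (559/100)t^2-(5031/100)t+5031/50. Dividing through by 559/100 gives the monic gcd t^2-9t+18.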